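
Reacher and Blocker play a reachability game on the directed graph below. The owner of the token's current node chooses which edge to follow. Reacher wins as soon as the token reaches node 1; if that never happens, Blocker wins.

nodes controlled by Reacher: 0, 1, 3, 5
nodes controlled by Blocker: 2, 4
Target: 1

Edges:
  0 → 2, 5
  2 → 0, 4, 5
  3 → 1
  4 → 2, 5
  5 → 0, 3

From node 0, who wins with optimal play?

A0 = {1}
A1: add {3} — 3 (Reacher) has 3→1.
A2: add {5} — 5 (Reacher) has 5→3.
A3: add {0} — 0 (Reacher) has 0→5.
A4 = A3; e.g. 2 (Blocker) can still go to 4. Fixed point.
0 ∈ A3, so Reacher can force the target.

Reacher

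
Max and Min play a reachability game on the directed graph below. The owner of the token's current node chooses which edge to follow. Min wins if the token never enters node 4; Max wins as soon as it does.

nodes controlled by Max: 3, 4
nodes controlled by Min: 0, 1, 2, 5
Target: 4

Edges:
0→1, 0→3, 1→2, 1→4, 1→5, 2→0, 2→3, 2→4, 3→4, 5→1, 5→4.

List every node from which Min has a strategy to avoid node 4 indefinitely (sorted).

0, 1, 2, 5

A0 = {4}
A1: add {3} — 3 (Max) has 3→4.
A2 = A1; e.g. 0 (Min) can still go to 1. Fixed point.
Max's attractor = {3, 4}; Min avoids the target exactly from the complement.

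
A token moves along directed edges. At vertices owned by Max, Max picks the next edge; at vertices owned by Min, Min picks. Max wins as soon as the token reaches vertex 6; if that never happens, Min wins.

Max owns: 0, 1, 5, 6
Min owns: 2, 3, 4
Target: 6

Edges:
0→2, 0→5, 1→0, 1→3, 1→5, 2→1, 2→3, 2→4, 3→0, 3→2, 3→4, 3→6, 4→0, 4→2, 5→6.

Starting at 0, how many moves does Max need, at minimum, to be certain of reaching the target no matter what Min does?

A0 = {6}
A1: add {5} — 5 (Max) has 5→6.
A2: add {0, 1} — 0 (Max) has 0→5; 1 (Max) has 1→5.
A3 = A2; e.g. 2 (Min) can still go to 3. Fixed point.
0 enters the attractor at level 2, so Max can force the target in 2 moves from there.

2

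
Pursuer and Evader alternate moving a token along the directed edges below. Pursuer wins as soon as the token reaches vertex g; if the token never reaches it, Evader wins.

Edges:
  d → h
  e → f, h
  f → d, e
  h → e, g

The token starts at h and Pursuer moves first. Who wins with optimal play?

Pursuer

Track states (vertex, player-to-move).
A0 = {(g,Pursuer), (g,Evader)}
A1: add {(h,Pursuer)}.
(h,Pursuer) ∈ A1 ⇒ Pursuer forces the target.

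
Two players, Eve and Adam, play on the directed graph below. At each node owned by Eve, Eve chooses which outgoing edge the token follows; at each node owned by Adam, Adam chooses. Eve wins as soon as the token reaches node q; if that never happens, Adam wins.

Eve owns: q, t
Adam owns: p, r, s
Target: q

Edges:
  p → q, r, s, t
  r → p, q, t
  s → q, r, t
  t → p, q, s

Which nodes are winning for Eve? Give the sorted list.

q, t

A0 = {q}
A1: add {t} — t (Eve) has t→q.
A2 = A1; e.g. p (Adam) can still go to r. Fixed point.
Eve's winning region = {q, t}.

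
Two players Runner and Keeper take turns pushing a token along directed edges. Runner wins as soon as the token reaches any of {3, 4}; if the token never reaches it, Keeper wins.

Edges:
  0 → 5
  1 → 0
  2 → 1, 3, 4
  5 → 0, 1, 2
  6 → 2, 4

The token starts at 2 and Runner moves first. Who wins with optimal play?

Track states (vertex, player-to-move).
A0 = {(3,Runner), (3,Keeper), (4,Runner), (4,Keeper)}
A1: add {(2,Runner), (6,Runner)}.
(2,Runner) ∈ A1 ⇒ Runner forces the target.

Runner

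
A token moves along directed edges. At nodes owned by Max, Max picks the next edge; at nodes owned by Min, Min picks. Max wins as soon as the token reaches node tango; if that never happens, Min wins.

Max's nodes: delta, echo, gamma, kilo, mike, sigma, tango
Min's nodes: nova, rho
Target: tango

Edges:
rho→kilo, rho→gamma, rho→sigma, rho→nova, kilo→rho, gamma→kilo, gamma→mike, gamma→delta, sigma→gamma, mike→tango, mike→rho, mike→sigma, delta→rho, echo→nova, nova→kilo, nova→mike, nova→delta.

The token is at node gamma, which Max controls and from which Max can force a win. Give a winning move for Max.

A0 = {tango}
A1: add {mike} — mike (Max) has mike→tango.
A2: add {gamma} — gamma (Max) has gamma→mike.
A3: add {sigma} — sigma (Max) has sigma→gamma.
A4 = A3; e.g. rho (Min) can still go to kilo. Fixed point.
From gamma, successor mike is in the attractor (rank 1); the other successors delta, kilo are not.

mike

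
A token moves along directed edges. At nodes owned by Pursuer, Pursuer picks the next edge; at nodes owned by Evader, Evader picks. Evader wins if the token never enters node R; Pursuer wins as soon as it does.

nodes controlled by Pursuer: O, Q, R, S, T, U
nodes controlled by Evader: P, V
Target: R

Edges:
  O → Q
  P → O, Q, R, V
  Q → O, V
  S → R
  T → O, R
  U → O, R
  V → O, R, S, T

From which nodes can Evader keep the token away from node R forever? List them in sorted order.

O, P, Q, V

A0 = {R}
A1: add {S, T, U} — S (Pursuer) has S→R; T (Pursuer) has T→R; U (Pursuer) has U→R.
A2 = A1; e.g. O (Pursuer) has no edge into A1. Fixed point.
Pursuer's attractor = {R, S, T, U}; Evader avoids the target exactly from the complement.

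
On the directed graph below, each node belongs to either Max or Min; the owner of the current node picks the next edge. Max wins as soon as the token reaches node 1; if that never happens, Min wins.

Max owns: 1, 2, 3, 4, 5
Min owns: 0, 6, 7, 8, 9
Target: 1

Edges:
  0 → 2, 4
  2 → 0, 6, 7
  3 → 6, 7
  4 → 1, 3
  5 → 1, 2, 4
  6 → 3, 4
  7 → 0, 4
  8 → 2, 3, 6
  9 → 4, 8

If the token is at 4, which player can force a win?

Max

A0 = {1}
A1: add {4, 5} — 4 (Max) has 4→1; 5 (Max) has 5→1.
A2 = A1; e.g. 0 (Min) can still go to 2. Fixed point.
4 ∈ A1, so Max can force the target.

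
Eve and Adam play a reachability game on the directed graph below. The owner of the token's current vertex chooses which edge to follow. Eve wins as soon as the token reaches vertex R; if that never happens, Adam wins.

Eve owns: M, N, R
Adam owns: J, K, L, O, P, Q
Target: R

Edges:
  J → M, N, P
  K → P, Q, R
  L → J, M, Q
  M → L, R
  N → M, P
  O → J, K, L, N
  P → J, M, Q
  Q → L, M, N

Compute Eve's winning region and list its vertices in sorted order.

A0 = {R}
A1: add {M} — M (Eve) has M→R.
A2: add {N} — N (Eve) has N→M.
A3 = A2; e.g. J (Adam) can still go to P. Fixed point.
Eve's winning region = {M, N, R}.

M, N, R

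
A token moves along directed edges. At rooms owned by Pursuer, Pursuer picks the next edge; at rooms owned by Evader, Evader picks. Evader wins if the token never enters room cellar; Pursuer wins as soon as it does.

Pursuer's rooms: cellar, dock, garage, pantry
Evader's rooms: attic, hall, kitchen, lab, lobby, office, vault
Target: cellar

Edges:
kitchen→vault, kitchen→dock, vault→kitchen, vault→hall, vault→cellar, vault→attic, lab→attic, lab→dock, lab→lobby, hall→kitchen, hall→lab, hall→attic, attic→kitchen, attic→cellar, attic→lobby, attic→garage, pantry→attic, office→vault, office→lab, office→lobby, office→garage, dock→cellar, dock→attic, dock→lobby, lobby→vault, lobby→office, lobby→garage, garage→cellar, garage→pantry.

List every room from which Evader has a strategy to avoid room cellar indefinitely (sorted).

attic, hall, kitchen, lab, lobby, office, pantry, vault

A0 = {cellar}
A1: add {dock, garage} — dock (Pursuer) has dock→cellar; garage (Pursuer) has garage→cellar.
A2 = A1; e.g. kitchen (Evader) can still go to vault. Fixed point.
Pursuer's attractor = {cellar, dock, garage}; Evader avoids the target exactly from the complement.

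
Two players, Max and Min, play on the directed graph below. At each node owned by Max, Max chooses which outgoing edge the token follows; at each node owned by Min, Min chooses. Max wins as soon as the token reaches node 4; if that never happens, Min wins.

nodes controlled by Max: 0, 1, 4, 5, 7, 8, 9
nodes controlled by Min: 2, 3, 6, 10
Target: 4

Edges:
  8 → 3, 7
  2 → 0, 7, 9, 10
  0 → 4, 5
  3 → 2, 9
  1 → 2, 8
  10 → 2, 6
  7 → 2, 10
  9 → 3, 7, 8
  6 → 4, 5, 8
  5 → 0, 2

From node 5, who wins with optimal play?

Max

A0 = {4}
A1: add {0} — 0 (Max) has 0→4.
A2: add {5} — 5 (Max) has 5→0.
A3 = A2; e.g. 1 (Max) has no edge into A2. Fixed point.
5 ∈ A2, so Max can force the target.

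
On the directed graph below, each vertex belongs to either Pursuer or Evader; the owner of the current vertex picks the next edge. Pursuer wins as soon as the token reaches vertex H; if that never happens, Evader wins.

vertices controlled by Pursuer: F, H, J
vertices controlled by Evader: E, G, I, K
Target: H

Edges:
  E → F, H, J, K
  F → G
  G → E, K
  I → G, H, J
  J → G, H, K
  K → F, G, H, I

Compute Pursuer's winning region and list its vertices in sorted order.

H, J

A0 = {H}
A1: add {J} — J (Pursuer) has J→H.
A2 = A1; e.g. E (Evader) can still go to F. Fixed point.
Pursuer's winning region = {H, J}.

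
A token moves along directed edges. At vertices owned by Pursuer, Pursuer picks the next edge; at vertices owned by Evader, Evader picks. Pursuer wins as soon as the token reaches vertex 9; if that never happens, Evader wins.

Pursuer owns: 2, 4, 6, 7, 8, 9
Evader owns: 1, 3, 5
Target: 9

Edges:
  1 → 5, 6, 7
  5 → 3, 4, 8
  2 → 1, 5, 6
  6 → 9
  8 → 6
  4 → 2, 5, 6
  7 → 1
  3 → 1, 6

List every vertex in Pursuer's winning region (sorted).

2, 4, 6, 8, 9

A0 = {9}
A1: add {6} — 6 (Pursuer) has 6→9.
A2: add {2, 4, 8} — 2 (Pursuer) has 2→6; 4 (Pursuer) has 4→6; 8 (Pursuer) has 8→6.
A3 = A2; e.g. 1 (Evader) can still go to 5. Fixed point.
Pursuer's winning region = {2, 4, 6, 8, 9}.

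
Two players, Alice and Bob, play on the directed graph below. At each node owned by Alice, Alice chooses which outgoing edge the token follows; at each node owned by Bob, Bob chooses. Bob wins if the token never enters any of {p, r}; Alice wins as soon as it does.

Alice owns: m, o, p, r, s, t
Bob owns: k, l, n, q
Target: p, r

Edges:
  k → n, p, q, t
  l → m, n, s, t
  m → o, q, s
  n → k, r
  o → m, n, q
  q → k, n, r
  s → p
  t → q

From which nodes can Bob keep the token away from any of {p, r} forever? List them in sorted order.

k, l, n, q, t

A0 = {p, r}
A1: add {s} — s (Alice) has s→p.
A2: add {m} — m (Alice) has m→s.
A3: add {o} — o (Alice) has o→m.
A4 = A3; e.g. k (Bob) can still go to n. Fixed point.
Alice's attractor = {m, o, p, r, s}; Bob avoids the target exactly from the complement.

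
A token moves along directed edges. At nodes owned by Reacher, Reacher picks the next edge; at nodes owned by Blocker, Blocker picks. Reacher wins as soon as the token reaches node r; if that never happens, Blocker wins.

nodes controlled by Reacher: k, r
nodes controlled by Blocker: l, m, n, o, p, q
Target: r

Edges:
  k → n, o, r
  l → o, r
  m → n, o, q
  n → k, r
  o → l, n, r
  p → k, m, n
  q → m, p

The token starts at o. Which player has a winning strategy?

Blocker

A0 = {r}
A1: add {k} — k (Reacher) has k→r.
A2: add {n} — n (Blocker): all of {k, r} already in.
A3 = A2; e.g. l (Blocker) can still go to o. Fixed point.
o never enters the attractor, so Blocker can avoid the target forever.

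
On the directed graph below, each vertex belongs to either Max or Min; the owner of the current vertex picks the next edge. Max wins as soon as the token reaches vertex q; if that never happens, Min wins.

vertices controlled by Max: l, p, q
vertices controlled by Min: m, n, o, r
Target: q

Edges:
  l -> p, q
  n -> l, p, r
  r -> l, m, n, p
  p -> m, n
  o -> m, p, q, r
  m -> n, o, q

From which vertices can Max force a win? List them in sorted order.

A0 = {q}
A1: add {l} — l (Max) has l→q.
A2 = A1; e.g. m (Min) can still go to n. Fixed point.
Max's winning region = {l, q}.

l, q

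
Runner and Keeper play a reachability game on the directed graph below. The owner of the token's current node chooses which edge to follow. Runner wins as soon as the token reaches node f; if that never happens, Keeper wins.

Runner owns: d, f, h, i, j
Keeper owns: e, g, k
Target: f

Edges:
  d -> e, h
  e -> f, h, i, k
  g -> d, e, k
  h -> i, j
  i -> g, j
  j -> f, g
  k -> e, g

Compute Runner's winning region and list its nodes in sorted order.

d, f, h, i, j

A0 = {f}
A1: add {j} — j (Runner) has j→f.
A2: add {h, i} — h (Runner) has h→j; i (Runner) has i→j.
A3: add {d} — d (Runner) has d→h.
A4 = A3; e.g. e (Keeper) can still go to k. Fixed point.
Runner's winning region = {d, f, h, i, j}.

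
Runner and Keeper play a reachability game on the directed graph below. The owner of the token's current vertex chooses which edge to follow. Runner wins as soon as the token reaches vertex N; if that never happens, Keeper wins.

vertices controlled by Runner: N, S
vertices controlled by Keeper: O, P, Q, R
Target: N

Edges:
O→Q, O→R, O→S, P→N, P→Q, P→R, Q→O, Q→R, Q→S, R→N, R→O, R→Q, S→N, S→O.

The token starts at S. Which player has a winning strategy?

A0 = {N}
A1: add {S} — S (Runner) has S→N.
A2 = A1; e.g. O (Keeper) can still go to Q. Fixed point.
S ∈ A1, so Runner can force the target.

Runner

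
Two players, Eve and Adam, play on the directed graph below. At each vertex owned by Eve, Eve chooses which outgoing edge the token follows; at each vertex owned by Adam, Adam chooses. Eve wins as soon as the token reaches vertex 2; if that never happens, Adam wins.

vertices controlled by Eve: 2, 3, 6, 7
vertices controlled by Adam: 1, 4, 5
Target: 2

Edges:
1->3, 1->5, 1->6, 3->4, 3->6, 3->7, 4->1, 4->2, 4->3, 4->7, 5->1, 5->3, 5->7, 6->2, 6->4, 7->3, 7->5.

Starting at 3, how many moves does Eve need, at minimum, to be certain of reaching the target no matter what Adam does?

2

A0 = {2}
A1: add {6} — 6 (Eve) has 6→2.
A2: add {3} — 3 (Eve) has 3→6.
3 enters the attractor at level 2, so Eve can force the target in 2 moves from there.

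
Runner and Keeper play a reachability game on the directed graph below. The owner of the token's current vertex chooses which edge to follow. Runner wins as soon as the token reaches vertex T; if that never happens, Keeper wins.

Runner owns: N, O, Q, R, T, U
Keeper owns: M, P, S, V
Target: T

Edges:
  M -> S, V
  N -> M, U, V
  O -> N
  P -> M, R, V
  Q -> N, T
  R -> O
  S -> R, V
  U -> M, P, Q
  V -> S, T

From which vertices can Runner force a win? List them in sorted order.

N, O, Q, R, T, U

A0 = {T}
A1: add {Q} — Q (Runner) has Q→T.
A2: add {U} — U (Runner) has U→Q.
A3: add {N} — N (Runner) has N→U.
A4: add {O} — O (Runner) has O→N.
A5: add {R} — R (Runner) has R→O.
A6 = A5; e.g. M (Keeper) can still go to S. Fixed point.
Runner's winning region = {N, O, Q, R, T, U}.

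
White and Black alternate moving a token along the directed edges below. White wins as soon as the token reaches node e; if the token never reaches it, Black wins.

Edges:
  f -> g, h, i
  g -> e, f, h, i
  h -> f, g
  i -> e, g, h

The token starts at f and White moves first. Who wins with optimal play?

Black

Track states (vertex, player-to-move).
A0 = {(e,White), (e,Black)}
A1: add {(g,White), (i,White)}.
A2 = A1; e.g. (f,White) stays out. (f,White) never enters ⇒ Black avoids the target.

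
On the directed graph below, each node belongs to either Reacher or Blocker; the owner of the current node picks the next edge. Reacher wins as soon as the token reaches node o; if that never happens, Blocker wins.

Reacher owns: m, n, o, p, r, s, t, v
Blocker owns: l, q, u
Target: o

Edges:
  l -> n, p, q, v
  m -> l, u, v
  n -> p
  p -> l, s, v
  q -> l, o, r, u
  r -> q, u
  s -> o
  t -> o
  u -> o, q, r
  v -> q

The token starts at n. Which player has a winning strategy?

Reacher

A0 = {o}
A1: add {s, t} — s (Reacher) has s→o; t (Reacher) has t→o.
A2: add {p} — p (Reacher) has p→s.
A3: add {n} — n (Reacher) has n→p.
A4 = A3; e.g. l (Blocker) can still go to q. Fixed point.
n ∈ A3, so Reacher can force the target.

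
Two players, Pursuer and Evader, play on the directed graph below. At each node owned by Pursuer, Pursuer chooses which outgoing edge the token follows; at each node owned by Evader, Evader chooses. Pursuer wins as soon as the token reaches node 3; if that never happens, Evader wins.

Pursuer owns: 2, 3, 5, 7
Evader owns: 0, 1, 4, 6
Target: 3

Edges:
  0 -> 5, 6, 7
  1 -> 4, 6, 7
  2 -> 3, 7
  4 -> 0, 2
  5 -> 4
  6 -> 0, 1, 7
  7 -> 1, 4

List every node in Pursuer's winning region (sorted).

2, 3

A0 = {3}
A1: add {2} — 2 (Pursuer) has 2→3.
A2 = A1; e.g. 0 (Evader) can still go to 5. Fixed point.
Pursuer's winning region = {2, 3}.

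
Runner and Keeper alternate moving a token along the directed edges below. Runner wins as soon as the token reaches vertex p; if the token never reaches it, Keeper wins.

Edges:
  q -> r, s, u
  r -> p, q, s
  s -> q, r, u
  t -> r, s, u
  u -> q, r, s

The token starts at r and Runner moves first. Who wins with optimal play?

Runner

Track states (vertex, player-to-move).
A0 = {(p,Runner), (p,Keeper)}
A1: add {(r,Runner)}.
(r,Runner) ∈ A1 ⇒ Runner forces the target.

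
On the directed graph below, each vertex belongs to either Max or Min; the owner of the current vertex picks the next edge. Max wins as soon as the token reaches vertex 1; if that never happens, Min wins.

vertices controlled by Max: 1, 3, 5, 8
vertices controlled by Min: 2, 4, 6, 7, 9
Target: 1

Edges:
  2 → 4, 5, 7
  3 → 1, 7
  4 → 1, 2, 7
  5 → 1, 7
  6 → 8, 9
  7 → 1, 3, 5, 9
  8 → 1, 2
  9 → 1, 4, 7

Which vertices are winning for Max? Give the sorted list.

1, 3, 5, 8

A0 = {1}
A1: add {3, 5, 8} — 3 (Max) has 3→1; 5 (Max) has 5→1; 8 (Max) has 8→1.
A2 = A1; e.g. 2 (Min) can still go to 4. Fixed point.
Max's winning region = {1, 3, 5, 8}.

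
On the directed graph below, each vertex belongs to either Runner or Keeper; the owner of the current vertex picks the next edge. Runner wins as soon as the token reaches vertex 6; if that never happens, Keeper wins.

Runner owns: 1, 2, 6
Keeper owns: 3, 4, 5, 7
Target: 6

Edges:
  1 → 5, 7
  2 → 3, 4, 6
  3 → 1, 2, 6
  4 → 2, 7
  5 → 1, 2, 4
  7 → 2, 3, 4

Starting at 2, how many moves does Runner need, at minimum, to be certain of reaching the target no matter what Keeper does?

1

A0 = {6}
A1: add {2} — 2 (Runner) has 2→6.
A2 = A1; e.g. 1 (Runner) has no edge into A1. Fixed point.
2 enters the attractor at level 1, so Runner can force the target in 1 move from there.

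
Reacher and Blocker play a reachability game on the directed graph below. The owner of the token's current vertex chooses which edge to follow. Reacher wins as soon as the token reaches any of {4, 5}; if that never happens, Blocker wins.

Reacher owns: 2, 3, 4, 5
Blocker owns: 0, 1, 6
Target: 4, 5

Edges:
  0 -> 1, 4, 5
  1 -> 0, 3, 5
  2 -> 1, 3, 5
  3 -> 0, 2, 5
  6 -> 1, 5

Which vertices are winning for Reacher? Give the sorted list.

2, 3, 4, 5

A0 = {4, 5}
A1: add {2, 3} — 2 (Reacher) has 2→5; 3 (Reacher) has 3→5.
A2 = A1; e.g. 0 (Blocker) can still go to 1. Fixed point.
Reacher's winning region = {2, 3, 4, 5}.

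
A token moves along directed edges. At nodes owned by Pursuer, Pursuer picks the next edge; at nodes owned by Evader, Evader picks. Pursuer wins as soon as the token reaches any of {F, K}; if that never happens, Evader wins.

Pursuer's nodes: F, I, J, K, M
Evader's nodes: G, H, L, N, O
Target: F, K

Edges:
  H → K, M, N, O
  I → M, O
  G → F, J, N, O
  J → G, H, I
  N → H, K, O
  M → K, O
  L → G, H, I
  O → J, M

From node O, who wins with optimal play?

A0 = {F, K}
A1: add {M} — M (Pursuer) has M→K.
A2: add {I} — I (Pursuer) has I→M.
A3: add {J} — J (Pursuer) has J→I.
A4: add {O} — O (Evader): all of {J, M} already in.
A5 = A4; e.g. G (Evader) can still go to N. Fixed point.
O ∈ A4, so Pursuer can force the target.

Pursuer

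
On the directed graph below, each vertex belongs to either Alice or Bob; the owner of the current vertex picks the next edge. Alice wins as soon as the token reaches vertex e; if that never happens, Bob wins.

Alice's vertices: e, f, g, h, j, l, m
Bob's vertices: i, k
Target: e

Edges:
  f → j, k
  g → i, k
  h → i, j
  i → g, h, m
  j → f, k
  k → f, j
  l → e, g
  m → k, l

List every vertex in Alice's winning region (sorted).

e, l, m

A0 = {e}
A1: add {l} — l (Alice) has l→e.
A2: add {m} — m (Alice) has m→l.
A3 = A2; e.g. f (Alice) has no edge into A2. Fixed point.
Alice's winning region = {e, l, m}.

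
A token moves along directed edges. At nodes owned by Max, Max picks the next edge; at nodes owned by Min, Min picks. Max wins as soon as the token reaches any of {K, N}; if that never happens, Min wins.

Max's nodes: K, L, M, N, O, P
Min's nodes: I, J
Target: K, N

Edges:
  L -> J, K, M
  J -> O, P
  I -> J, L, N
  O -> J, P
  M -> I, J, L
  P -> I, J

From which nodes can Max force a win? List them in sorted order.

K, L, M, N

A0 = {K, N}
A1: add {L} — L (Max) has L→K.
A2: add {M} — M (Max) has M→L.
A3 = A2; e.g. I (Min) can still go to J. Fixed point.
Max's winning region = {K, L, M, N}.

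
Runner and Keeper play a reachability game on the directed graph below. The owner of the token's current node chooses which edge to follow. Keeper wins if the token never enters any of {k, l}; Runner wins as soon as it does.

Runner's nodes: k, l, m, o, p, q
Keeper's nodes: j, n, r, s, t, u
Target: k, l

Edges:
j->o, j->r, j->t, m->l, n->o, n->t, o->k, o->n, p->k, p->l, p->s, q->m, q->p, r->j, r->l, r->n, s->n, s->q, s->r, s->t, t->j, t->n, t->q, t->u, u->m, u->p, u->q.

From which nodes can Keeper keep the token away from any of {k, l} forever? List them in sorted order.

A0 = {k, l}
A1: add {m, o, p} — m (Runner) has m→l; o (Runner) has o→k; p (Runner) has p→k.
A2: add {q} — q (Runner) has q→m.
A3: add {u} — u (Keeper): all of {m, p, q} already in.
A4 = A3; e.g. j (Keeper) can still go to r. Fixed point.
Runner's attractor = {k, l, m, o, p, q, u}; Keeper avoids the target exactly from the complement.

j, n, r, s, t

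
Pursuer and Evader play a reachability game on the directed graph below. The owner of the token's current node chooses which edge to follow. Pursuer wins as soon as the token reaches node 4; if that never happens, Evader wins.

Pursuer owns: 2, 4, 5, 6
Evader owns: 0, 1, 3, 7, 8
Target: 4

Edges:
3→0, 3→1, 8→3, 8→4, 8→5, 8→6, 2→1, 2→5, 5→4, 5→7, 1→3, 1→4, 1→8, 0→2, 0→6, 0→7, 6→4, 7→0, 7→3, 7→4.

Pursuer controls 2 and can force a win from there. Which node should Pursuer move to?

A0 = {4}
A1: add {5, 6} — 5 (Pursuer) has 5→4; 6 (Pursuer) has 6→4.
A2: add {2} — 2 (Pursuer) has 2→5.
A3 = A2; e.g. 0 (Evader) can still go to 7. Fixed point.
From 2, successor 5 is in the attractor (rank 1); the other successor 1 is not.

5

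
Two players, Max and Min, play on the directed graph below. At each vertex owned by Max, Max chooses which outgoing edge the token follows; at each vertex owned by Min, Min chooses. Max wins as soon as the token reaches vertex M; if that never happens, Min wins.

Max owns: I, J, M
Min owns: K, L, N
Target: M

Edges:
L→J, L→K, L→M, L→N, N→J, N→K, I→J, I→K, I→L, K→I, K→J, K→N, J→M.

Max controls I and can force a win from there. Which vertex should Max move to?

A0 = {M}
A1: add {J} — J (Max) has J→M.
A2: add {I} — I (Max) has I→J.
A3 = A2; e.g. K (Min) can still go to N. Fixed point.
From I, successor J is in the attractor (rank 1); the other successors K, L are not.

J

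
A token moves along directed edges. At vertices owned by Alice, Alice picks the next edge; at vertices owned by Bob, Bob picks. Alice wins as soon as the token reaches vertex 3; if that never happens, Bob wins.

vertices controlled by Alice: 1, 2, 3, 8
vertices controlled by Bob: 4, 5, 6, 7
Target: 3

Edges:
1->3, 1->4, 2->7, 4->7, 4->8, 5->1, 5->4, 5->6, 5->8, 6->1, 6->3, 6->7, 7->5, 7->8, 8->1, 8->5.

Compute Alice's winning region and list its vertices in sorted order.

1, 3, 8

A0 = {3}
A1: add {1} — 1 (Alice) has 1→3.
A2: add {8} — 8 (Alice) has 8→1.
A3 = A2; e.g. 2 (Alice) has no edge into A2. Fixed point.
Alice's winning region = {1, 3, 8}.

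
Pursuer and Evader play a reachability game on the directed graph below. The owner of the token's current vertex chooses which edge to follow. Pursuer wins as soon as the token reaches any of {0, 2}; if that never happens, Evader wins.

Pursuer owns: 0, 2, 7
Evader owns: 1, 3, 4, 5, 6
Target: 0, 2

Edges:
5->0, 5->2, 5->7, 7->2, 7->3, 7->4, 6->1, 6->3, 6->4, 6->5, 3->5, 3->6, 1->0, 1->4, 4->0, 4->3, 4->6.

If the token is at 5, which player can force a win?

A0 = {0, 2}
A1: add {7} — 7 (Pursuer) has 7→2.
A2: add {5} — 5 (Evader): all of {0, 2, 7} already in.
A3 = A2; e.g. 1 (Evader) can still go to 4. Fixed point.
5 ∈ A2, so Pursuer can force the target.

Pursuer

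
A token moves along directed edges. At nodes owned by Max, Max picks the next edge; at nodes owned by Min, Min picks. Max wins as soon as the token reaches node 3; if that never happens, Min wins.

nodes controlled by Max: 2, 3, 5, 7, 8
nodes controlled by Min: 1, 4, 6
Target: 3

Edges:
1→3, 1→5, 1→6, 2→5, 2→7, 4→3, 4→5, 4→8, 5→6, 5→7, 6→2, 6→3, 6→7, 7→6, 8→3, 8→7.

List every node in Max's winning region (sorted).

A0 = {3}
A1: add {8} — 8 (Max) has 8→3.
A2 = A1; e.g. 1 (Min) can still go to 5. Fixed point.
Max's winning region = {3, 8}.

3, 8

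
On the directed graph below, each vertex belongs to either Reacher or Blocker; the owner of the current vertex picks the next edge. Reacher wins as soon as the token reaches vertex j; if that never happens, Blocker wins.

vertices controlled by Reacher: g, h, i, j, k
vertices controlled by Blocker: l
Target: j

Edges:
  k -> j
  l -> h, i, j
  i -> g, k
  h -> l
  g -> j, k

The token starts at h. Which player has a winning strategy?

Blocker

A0 = {j}
A1: add {g, k} — g (Reacher) has g→j; k (Reacher) has k→j.
A2: add {i} — i (Reacher) has i→g.
A3 = A2; e.g. h (Reacher) has no edge into A2. Fixed point.
h never enters the attractor, so Blocker can avoid the target forever.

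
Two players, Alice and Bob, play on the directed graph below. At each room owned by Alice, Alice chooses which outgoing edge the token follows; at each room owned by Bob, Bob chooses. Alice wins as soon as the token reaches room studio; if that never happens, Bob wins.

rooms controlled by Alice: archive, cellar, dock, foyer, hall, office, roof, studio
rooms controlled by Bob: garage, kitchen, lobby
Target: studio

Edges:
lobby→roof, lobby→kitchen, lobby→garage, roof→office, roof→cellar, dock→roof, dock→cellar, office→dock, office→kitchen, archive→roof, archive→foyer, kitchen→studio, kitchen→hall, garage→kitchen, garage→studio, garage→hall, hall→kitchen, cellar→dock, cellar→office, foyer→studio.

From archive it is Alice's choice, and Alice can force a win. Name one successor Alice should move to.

A0 = {studio}
A1: add {foyer} — foyer (Alice) has foyer→studio.
A2: add {archive} — archive (Alice) has archive→foyer.
A3 = A2; e.g. lobby (Bob) can still go to roof. Fixed point.
From archive, successor foyer is in the attractor (rank 1); the other successor roof is not.

foyer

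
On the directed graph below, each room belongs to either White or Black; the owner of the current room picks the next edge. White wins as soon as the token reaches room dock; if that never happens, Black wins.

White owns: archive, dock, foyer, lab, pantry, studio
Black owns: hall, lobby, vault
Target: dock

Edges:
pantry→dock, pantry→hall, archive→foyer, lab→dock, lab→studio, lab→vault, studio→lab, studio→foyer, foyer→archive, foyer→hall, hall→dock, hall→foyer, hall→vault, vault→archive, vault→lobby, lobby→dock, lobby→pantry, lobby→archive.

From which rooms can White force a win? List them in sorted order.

dock, lab, pantry, studio

A0 = {dock}
A1: add {lab, pantry} — pantry (White) has pantry→dock; lab (White) has lab→dock.
A2: add {studio} — studio (White) has studio→lab.
A3 = A2; e.g. archive (White) has no edge into A2. Fixed point.
White's winning region = {dock, lab, pantry, studio}.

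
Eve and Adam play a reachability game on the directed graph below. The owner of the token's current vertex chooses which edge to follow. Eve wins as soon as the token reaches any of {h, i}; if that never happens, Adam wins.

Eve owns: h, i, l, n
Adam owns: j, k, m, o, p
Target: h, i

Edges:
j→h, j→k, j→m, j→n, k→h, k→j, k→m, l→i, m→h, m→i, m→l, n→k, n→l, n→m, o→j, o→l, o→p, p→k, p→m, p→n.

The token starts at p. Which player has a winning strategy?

A0 = {h, i}
A1: add {l} — l (Eve) has l→i.
A2: add {m, n} — m (Adam): all of {h, i, l} already in; n (Eve) has n→l.
A3 = A2; e.g. j (Adam) can still go to k. Fixed point.
p never enters the attractor, so Adam can avoid the target forever.

Adam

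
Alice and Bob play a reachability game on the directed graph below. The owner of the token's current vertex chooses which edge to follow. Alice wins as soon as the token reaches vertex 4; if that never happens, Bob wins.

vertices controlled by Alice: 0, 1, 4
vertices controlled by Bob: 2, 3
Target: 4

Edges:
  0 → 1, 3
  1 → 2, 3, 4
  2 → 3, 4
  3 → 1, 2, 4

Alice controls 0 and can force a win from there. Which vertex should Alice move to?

A0 = {4}
A1: add {1} — 1 (Alice) has 1→4.
A2: add {0} — 0 (Alice) has 0→1.
A3 = A2; e.g. 2 (Bob) can still go to 3. Fixed point.
From 0, successor 1 is in the attractor (rank 1); the other successor 3 is not.

1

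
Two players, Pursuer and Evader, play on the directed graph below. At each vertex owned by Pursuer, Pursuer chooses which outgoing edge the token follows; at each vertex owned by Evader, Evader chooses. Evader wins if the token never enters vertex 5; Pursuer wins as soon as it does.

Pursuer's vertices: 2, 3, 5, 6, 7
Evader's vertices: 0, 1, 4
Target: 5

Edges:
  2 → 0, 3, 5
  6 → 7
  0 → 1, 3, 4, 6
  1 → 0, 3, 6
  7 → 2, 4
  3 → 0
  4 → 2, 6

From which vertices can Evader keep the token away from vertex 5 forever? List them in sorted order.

A0 = {5}
A1: add {2} — 2 (Pursuer) has 2→5.
A2: add {7} — 7 (Pursuer) has 7→2.
A3: add {6} — 6 (Pursuer) has 6→7.
A4: add {4} — 4 (Evader): all of {2, 6} already in.
A5 = A4; e.g. 0 (Evader) can still go to 1. Fixed point.
Pursuer's attractor = {2, 4, 5, 6, 7}; Evader avoids the target exactly from the complement.

0, 1, 3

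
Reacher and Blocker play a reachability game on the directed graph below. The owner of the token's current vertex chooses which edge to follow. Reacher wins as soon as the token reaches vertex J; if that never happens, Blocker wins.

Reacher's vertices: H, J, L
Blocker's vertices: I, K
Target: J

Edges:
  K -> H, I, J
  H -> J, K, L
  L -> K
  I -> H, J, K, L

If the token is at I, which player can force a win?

Blocker

A0 = {J}
A1: add {H} — H (Reacher) has H→J.
A2 = A1; e.g. I (Blocker) can still go to K. Fixed point.
I never enters the attractor, so Blocker can avoid the target forever.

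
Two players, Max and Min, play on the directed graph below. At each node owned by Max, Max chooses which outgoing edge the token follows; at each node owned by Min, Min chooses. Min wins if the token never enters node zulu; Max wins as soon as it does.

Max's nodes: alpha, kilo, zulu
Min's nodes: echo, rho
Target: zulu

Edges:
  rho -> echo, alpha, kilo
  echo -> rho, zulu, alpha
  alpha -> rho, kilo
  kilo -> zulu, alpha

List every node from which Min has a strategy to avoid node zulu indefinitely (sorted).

echo, rho

A0 = {zulu}
A1: add {kilo} — kilo (Max) has kilo→zulu.
A2: add {alpha} — alpha (Max) has alpha→kilo.
A3 = A2; e.g. rho (Min) can still go to echo. Fixed point.
Max's attractor = {alpha, kilo, zulu}; Min avoids the target exactly from the complement.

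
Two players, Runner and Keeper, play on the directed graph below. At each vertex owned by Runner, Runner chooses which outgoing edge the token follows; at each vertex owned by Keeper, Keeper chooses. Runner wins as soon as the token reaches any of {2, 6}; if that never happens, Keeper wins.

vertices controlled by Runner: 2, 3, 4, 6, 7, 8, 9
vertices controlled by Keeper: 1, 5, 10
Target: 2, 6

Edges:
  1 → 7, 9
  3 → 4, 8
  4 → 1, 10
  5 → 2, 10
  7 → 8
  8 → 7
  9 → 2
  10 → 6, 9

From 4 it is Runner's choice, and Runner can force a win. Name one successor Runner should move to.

10

A0 = {2, 6}
A1: add {9} — 9 (Runner) has 9→2.
A2: add {10} — 10 (Keeper): all of {6, 9} already in.
A3: add {4, 5} — 4 (Runner) has 4→10; 5 (Keeper): all of {2, 10} already in.
A4: add {3} — 3 (Runner) has 3→4.
A5 = A4; e.g. 1 (Keeper) can still go to 7. Fixed point.
From 4, successor 10 is in the attractor (rank 2); the other successor 1 is not.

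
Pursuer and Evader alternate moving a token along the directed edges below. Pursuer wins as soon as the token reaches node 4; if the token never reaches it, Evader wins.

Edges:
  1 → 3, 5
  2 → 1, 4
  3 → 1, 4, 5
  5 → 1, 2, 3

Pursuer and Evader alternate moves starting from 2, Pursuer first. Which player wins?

Track states (vertex, player-to-move).
A0 = {(4,Pursuer), (4,Evader)}
A1: add {(2,Pursuer), (3,Pursuer)}.
(2,Pursuer) ∈ A1 ⇒ Pursuer forces the target.

Pursuer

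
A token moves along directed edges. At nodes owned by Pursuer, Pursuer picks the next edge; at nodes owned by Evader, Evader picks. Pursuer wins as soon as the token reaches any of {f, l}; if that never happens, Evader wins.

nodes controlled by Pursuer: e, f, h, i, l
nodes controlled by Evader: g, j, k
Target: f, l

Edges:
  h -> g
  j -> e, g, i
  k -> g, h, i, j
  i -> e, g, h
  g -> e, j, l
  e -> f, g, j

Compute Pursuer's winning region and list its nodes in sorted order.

A0 = {f, l}
A1: add {e} — e (Pursuer) has e→f.
A2: add {i} — i (Pursuer) has i→e.
A3 = A2; e.g. g (Evader) can still go to j. Fixed point.
Pursuer's winning region = {e, f, i, l}.

e, f, i, l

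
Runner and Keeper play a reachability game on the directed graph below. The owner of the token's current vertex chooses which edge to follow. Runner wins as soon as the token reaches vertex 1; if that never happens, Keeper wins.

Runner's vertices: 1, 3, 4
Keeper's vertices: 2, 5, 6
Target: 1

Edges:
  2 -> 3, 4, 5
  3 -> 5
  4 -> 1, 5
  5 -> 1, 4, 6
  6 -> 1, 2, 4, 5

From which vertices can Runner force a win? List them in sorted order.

1, 4

A0 = {1}
A1: add {4} — 4 (Runner) has 4→1.
A2 = A1; e.g. 2 (Keeper) can still go to 3. Fixed point.
Runner's winning region = {1, 4}.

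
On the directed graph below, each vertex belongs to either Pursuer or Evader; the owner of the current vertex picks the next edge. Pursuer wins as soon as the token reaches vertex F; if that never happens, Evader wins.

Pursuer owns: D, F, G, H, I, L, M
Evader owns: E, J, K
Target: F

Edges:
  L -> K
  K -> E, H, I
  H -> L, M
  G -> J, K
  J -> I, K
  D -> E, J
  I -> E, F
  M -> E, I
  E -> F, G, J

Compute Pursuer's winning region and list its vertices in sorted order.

F, H, I, M

A0 = {F}
A1: add {I} — I (Pursuer) has I→F.
A2: add {M} — M (Pursuer) has M→I.
A3: add {H} — H (Pursuer) has H→M.
A4 = A3; e.g. D (Pursuer) has no edge into A3. Fixed point.
Pursuer's winning region = {F, H, I, M}.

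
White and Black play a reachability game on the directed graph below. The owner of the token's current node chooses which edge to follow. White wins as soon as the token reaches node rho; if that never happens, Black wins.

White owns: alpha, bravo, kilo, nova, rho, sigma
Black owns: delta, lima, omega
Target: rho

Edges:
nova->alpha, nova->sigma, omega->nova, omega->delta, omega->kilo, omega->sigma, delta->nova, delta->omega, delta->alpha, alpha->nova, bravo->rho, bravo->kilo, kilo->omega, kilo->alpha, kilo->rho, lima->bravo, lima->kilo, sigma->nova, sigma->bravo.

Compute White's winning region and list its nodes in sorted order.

A0 = {rho}
A1: add {bravo, kilo} — bravo (White) has bravo→rho; kilo (White) has kilo→rho.
A2: add {lima, sigma} — lima (Black): all of {bravo, kilo} already in; sigma (White) has sigma→bravo.
A3: add {nova} — nova (White) has nova→sigma.
A4: add {alpha} — alpha (White) has alpha→nova.
A5 = A4; e.g. omega (Black) can still go to delta. Fixed point.
White's winning region = {alpha, bravo, kilo, lima, nova, rho, sigma}.

alpha, bravo, kilo, lima, nova, rho, sigma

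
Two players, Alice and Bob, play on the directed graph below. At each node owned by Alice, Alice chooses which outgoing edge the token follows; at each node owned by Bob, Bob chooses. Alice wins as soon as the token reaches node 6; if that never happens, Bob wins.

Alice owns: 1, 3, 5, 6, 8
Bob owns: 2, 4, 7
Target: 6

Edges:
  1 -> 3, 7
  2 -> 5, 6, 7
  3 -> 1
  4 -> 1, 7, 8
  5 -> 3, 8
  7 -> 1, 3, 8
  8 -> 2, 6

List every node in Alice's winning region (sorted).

A0 = {6}
A1: add {8} — 8 (Alice) has 8→6.
A2: add {5} — 5 (Alice) has 5→8.
A3 = A2; e.g. 1 (Alice) has no edge into A2. Fixed point.
Alice's winning region = {5, 6, 8}.

5, 6, 8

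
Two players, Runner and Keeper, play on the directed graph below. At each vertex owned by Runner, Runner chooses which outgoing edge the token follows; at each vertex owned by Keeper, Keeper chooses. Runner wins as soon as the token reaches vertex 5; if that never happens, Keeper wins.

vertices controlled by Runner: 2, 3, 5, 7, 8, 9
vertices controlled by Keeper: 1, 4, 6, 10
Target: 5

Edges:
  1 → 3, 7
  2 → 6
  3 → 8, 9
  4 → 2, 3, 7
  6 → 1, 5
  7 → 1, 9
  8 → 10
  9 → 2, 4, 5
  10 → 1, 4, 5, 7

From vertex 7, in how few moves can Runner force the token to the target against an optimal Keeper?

A0 = {5}
A1: add {9} — 9 (Runner) has 9→5.
A2: add {3, 7} — 3 (Runner) has 3→9; 7 (Runner) has 7→9.
7 enters the attractor at level 2, so Runner can force the target in 2 moves from there.

2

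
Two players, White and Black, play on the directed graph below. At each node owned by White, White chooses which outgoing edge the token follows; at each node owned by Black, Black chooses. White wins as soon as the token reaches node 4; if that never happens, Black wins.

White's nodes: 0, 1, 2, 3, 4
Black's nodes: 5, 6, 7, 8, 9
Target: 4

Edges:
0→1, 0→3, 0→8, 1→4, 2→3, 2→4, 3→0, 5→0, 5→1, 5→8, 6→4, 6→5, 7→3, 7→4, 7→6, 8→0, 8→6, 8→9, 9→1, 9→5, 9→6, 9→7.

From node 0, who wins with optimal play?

White

A0 = {4}
A1: add {1, 2} — 1 (White) has 1→4; 2 (White) has 2→4.
A2: add {0} — 0 (White) has 0→1.
0 ∈ A2, so White can force the target.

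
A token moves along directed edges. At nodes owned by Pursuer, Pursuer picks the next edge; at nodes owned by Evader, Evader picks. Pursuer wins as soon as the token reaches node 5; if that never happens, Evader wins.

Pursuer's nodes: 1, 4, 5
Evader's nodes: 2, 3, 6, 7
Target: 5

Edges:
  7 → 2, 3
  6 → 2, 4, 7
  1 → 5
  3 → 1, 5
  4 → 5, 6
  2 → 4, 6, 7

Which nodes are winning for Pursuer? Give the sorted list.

1, 3, 4, 5

A0 = {5}
A1: add {1, 4} — 1 (Pursuer) has 1→5; 4 (Pursuer) has 4→5.
A2: add {3} — 3 (Evader): all of {1, 5} already in.
A3 = A2; e.g. 2 (Evader) can still go to 6. Fixed point.
Pursuer's winning region = {1, 3, 4, 5}.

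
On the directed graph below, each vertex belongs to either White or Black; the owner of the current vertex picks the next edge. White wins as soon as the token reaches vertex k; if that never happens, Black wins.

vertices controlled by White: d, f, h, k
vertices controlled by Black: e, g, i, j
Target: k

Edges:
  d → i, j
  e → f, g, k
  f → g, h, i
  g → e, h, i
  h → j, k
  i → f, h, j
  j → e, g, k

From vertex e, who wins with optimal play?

A0 = {k}
A1: add {h} — h (White) has h→k.
A2: add {f} — f (White) has f→h.
A3 = A2; e.g. d (White) has no edge into A2. Fixed point.
e never enters the attractor, so Black can avoid the target forever.

Black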